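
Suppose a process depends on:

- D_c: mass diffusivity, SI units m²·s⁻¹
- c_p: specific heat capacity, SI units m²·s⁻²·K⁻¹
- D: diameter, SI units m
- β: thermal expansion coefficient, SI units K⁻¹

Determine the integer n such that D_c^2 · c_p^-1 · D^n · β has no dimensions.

-2

Balance the L exponent: (1)·n from D, plus 2·(2) − (2) + (0) = 2 from the rest, must sum to zero.
n + 2 = 0, so n = -2.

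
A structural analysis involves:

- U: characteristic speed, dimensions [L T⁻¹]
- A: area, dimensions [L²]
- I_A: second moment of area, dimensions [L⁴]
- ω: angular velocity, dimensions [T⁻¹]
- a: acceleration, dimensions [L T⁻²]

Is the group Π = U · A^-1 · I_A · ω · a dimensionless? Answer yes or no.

no

Sum the exponent of each base dimension across the product:
  L: [U]_L − [A]_L + [I_A]_L + [ω]_L + [a]_L = (1) − (2) + (4) + (0) + (1) = 4
  T: [U]_T − [A]_T + [I_A]_T + [ω]_T + [a]_T = (-1) − (0) + (0) + (-1) + (-2) = -4
Net dimensions [L⁴ T⁻⁴] ≠ [1] — not dimensionless.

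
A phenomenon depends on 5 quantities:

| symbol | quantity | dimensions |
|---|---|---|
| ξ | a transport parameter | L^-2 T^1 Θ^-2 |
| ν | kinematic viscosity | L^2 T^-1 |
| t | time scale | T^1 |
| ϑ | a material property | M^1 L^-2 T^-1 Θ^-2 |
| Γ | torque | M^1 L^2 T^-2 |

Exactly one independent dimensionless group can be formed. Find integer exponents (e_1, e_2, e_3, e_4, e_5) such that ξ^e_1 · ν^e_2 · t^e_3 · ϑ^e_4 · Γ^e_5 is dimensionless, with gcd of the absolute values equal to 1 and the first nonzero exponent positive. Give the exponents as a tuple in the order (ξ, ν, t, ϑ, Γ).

M: e_1·(0) + e_2·(0) + e_3·(0) + e_4·(1) + e_5·(1) = 0
L: e_1·(-2) + e_2·(2) + e_3·(0) + e_4·(-2) + e_5·(2) = 0
T: e_1·(1) + e_2·(-1) + e_3·(1) + e_4·(-1) + e_5·(-2) = 0
Θ: e_1·(-2) + e_2·(0) + e_3·(0) + e_4·(-2) + e_5·(0) = 0
Solving this homogeneous linear system for the smallest-integer solution (first nonzero entry positive) gives (1, -1, -1, -1, 1).

(1, -1, -1, -1, 1)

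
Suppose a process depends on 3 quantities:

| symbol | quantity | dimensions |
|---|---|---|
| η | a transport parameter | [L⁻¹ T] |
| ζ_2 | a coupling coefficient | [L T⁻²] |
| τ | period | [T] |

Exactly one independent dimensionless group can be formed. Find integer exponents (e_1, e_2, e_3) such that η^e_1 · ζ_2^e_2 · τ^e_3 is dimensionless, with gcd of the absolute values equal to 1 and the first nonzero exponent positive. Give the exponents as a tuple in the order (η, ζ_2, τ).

(1, 1, 1)

L: e_1·(-1) + e_2·(1) + e_3·(0) = 0
T: e_1·(1) + e_2·(-2) + e_3·(1) = 0
Solving this homogeneous linear system for the smallest-integer solution (first nonzero entry positive) gives (1, 1, 1).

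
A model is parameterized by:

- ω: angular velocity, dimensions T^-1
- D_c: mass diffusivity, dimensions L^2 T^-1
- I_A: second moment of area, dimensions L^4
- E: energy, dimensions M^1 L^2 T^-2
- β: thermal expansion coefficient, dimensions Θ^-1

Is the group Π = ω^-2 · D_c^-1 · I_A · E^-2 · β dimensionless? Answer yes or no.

Sum the exponent of each base dimension across the product:
  M: −2·[ω]_M − [D_c]_M + [I_A]_M − 2·[E]_M + [β]_M = −2·(0) − (0) + (0) − 2·(1) + (0) = -2
  L: −2·[ω]_L − [D_c]_L + [I_A]_L − 2·[E]_L + [β]_L = −2·(0) − (2) + (4) − 2·(2) + (0) = -2
  T: −2·[ω]_T − [D_c]_T + [I_A]_T − 2·[E]_T + [β]_T = −2·(-1) − (-1) + (0) − 2·(-2) + (0) = 7
  Θ: −2·[ω]_Θ − [D_c]_Θ + [I_A]_Θ − 2·[E]_Θ + [β]_Θ = −2·(0) − (0) + (0) − 2·(0) + (-1) = -1
Net dimensions [M⁻² L⁻² T⁷ Θ⁻¹] ≠ [1] — not dimensionless.

no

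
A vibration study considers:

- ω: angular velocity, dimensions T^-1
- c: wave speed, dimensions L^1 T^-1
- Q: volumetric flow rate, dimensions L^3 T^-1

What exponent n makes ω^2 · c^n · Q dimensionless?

-3

Balance the L exponent: (1)·n from c, plus 2·(0) + (3) = 3 from the rest, must sum to zero.
n + 3 = 0, so n = -3.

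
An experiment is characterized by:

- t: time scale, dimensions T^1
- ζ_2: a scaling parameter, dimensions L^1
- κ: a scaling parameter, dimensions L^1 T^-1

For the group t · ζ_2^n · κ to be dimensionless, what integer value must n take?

-1

Balance the L exponent: (1)·n from ζ_2, plus (0) + (1) = 1 from the rest, must sum to zero.
n + 1 = 0, so n = -1.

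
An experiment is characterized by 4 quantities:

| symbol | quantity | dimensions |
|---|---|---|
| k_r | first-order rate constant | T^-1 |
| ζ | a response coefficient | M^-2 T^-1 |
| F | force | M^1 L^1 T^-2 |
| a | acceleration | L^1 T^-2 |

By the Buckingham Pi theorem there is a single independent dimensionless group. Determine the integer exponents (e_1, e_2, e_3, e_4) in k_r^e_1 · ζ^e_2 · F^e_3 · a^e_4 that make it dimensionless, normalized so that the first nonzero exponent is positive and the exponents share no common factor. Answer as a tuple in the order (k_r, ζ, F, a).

(1, -1, -2, 2)

M: e_1·(0) + e_2·(-2) + e_3·(1) + e_4·(0) = 0
L: e_1·(0) + e_2·(0) + e_3·(1) + e_4·(1) = 0
T: e_1·(-1) + e_2·(-1) + e_3·(-2) + e_4·(-2) = 0
Solving this homogeneous linear system for the smallest-integer solution (first nonzero entry positive) gives (1, -1, -2, 2).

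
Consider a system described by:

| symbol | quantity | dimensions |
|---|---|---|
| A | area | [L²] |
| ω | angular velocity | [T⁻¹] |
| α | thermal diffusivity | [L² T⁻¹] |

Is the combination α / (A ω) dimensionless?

Sum the exponent of each base dimension across the product:
  M: −[A]_M − [ω]_M + [α]_M = −(0) − (0) + (0) = 0
  L: −[A]_L − [ω]_L + [α]_L = −(2) − (0) + (2) = 0
  T: −[A]_T − [ω]_T + [α]_T = −(0) − (-1) + (-1) = 0
  Θ: −[A]_Θ − [ω]_Θ + [α]_Θ = −(0) − (0) + (0) = 0
  N: −[A]_N − [ω]_N + [α]_N = −(0) − (0) + (0) = 0
All base exponents vanish — dimensionless.

yes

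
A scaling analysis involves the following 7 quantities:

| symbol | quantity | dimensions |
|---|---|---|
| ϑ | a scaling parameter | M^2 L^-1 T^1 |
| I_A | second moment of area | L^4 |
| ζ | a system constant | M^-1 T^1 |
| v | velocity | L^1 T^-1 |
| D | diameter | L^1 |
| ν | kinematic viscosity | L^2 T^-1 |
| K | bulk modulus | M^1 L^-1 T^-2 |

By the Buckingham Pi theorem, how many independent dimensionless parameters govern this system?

There are 7 variables and 3 base dimensions (M, L, T).
The dimension matrix has rank 3.
Independent dimensionless groups: 7 − 3 = 4.

4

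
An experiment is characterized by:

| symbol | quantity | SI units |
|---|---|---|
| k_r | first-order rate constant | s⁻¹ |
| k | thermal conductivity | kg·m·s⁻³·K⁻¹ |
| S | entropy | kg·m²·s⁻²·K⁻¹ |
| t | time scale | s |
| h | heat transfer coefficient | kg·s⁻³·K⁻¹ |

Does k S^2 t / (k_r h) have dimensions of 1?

no

Sum the exponent of each base dimension across the product:
  M: −[k_r]_M + [k]_M + 2·[S]_M + [t]_M − [h]_M = −(0) + (1) + 2·(1) + (0) − (1) = 2
  L: −[k_r]_L + [k]_L + 2·[S]_L + [t]_L − [h]_L = −(0) + (1) + 2·(2) + (0) − (0) = 5
  T: −[k_r]_T + [k]_T + 2·[S]_T + [t]_T − [h]_T = −(-1) + (-3) + 2·(-2) + (1) − (-3) = -2
  Θ: −[k_r]_Θ + [k]_Θ + 2·[S]_Θ + [t]_Θ − [h]_Θ = −(0) + (-1) + 2·(-1) + (0) − (-1) = -2
Net dimensions [M² L⁵ T⁻² Θ⁻²] ≠ [1] — not dimensionless.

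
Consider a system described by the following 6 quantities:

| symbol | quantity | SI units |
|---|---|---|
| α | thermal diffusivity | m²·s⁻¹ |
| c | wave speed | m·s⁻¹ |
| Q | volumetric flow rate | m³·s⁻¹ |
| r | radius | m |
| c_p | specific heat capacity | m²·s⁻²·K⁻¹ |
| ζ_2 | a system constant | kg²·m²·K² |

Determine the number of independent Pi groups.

There are 6 variables and 4 base dimensions (M, L, T, Θ).
The dimension matrix has rank 4.
Independent dimensionless groups: 6 − 4 = 2.

2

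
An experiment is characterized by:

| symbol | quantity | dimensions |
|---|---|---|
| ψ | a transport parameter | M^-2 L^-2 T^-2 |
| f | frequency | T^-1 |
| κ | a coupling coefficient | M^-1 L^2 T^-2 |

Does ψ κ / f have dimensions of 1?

Sum the exponent of each base dimension across the product:
  M: [ψ]_M − [f]_M + [κ]_M = (-2) − (0) + (-1) = -3
  L: [ψ]_L − [f]_L + [κ]_L = (-2) − (0) + (2) = 0
  T: [ψ]_T − [f]_T + [κ]_T = (-2) − (-1) + (-2) = -3
Net dimensions [M⁻³ T⁻³] ≠ [1] — not dimensionless.

no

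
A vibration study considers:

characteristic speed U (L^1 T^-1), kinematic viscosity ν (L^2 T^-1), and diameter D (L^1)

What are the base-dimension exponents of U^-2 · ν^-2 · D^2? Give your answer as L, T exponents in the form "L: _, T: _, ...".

L: -4, T: 4

Collect each base-dimension exponent across the product:
  L: −2·(1) − 2·(2) + 2·(1) = -4
  T: −2·(-1) − 2·(-1) + 2·(0) = 4
So the dimensions are [L⁻⁴ T⁴].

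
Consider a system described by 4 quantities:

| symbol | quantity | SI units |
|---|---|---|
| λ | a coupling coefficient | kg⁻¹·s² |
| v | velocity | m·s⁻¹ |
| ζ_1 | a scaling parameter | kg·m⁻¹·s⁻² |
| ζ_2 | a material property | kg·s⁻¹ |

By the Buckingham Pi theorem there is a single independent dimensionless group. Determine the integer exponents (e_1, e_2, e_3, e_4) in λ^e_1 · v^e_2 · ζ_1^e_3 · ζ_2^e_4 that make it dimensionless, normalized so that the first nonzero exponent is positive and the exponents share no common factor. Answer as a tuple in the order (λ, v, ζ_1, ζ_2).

(2, 1, 1, 1)

M: e_1·(-1) + e_2·(0) + e_3·(1) + e_4·(1) = 0
L: e_1·(0) + e_2·(1) + e_3·(-1) + e_4·(0) = 0
T: e_1·(2) + e_2·(-1) + e_3·(-2) + e_4·(-1) = 0
Solving this homogeneous linear system for the smallest-integer solution (first nonzero entry positive) gives (2, 1, 1, 1).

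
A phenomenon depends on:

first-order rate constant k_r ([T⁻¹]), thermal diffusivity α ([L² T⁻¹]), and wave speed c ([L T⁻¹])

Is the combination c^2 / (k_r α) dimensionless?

Sum the exponent of each base dimension across the product:
  L: −[k_r]_L − [α]_L + 2·[c]_L = −(0) − (2) + 2·(1) = 0
  T: −[k_r]_T − [α]_T + 2·[c]_T = −(-1) − (-1) + 2·(-1) = 0
All base exponents vanish — dimensionless.

yes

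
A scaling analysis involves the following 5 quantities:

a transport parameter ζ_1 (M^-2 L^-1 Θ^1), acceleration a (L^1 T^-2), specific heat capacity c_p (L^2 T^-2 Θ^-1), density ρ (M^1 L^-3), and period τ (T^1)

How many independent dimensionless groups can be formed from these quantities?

There are 5 variables and 4 base dimensions (M, L, T, Θ).
The dimension matrix has rank 4.
Independent dimensionless groups: 5 − 4 = 1.

1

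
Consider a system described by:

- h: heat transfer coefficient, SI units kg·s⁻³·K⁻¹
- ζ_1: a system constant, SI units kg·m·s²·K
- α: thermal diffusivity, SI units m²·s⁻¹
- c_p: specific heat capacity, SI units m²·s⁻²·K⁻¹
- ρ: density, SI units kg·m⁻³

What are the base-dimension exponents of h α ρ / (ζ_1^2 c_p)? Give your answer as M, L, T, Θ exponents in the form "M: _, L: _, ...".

M: 0, L: -5, T: -6, Θ: -2

Collect each base-dimension exponent across the product:
  M: (1) − 2·(1) + (0) − (0) + (1) = 0
  L: (0) − 2·(1) + (2) − (2) + (-3) = -5
  T: (-3) − 2·(2) + (-1) − (-2) + (0) = -6
  Θ: (-1) − 2·(1) + (0) − (-1) + (0) = -2
So the dimensions are [L⁻⁵ T⁻⁶ Θ⁻²].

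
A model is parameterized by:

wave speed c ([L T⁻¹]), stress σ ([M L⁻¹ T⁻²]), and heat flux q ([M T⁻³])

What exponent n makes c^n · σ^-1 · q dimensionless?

-1

Balance the L exponent: (1)·n from c, plus −(-1) + (0) = 1 from the rest, must sum to zero.
n + 1 = 0, so n = -1.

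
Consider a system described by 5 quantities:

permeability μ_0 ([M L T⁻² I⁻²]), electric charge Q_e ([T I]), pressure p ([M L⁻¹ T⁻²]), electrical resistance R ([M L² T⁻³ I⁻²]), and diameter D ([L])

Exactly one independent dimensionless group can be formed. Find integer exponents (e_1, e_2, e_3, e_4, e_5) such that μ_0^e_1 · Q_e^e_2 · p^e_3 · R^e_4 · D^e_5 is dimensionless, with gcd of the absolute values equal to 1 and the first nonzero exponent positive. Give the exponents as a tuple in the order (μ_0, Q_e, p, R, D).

(1, -2, 1, -2, 4)

M: e_1·(1) + e_2·(0) + e_3·(1) + e_4·(1) + e_5·(0) = 0
L: e_1·(1) + e_2·(0) + e_3·(-1) + e_4·(2) + e_5·(1) = 0
T: e_1·(-2) + e_2·(1) + e_3·(-2) + e_4·(-3) + e_5·(0) = 0
I: e_1·(-2) + e_2·(1) + e_3·(0) + e_4·(-2) + e_5·(0) = 0
Solving this homogeneous linear system for the smallest-integer solution (first nonzero entry positive) gives (1, -2, 1, -2, 4).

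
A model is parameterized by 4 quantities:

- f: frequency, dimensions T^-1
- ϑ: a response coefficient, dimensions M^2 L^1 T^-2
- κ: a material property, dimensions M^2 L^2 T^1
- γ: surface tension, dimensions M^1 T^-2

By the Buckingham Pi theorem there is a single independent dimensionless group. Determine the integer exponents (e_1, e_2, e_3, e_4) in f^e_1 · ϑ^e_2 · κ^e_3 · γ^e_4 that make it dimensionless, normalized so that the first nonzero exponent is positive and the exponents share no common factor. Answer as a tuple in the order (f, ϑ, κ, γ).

(1, -2, 1, 2)

M: e_1·(0) + e_2·(2) + e_3·(2) + e_4·(1) = 0
L: e_1·(0) + e_2·(1) + e_3·(2) + e_4·(0) = 0
T: e_1·(-1) + e_2·(-2) + e_3·(1) + e_4·(-2) = 0
Solving this homogeneous linear system for the smallest-integer solution (first nonzero entry positive) gives (1, -2, 1, 2).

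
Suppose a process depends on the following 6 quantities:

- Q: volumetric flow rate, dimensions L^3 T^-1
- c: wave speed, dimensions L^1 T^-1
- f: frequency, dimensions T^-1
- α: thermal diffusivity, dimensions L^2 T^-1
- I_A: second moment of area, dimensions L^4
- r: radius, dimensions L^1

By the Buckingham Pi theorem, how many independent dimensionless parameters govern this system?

There are 6 variables and 2 base dimensions (L, T).
The dimension matrix has rank 2.
Independent dimensionless groups: 6 − 2 = 4.

4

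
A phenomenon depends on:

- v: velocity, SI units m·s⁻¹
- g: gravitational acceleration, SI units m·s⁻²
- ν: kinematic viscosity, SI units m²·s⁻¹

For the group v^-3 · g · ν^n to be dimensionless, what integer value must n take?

Balance the L exponent: (2)·n from ν, plus −3·(1) + (1) = -2 from the rest, must sum to zero.
2n − 2 = 0, so n = 1.

1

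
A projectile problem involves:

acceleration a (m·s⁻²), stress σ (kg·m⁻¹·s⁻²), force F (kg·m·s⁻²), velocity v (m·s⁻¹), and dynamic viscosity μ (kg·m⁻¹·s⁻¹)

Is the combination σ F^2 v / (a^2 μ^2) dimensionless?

Sum the exponent of each base dimension across the product:
  M: −2·[a]_M + [σ]_M + 2·[F]_M + [v]_M − 2·[μ]_M = −2·(0) + (1) + 2·(1) + (0) − 2·(1) = 1
  L: −2·[a]_L + [σ]_L + 2·[F]_L + [v]_L − 2·[μ]_L = −2·(1) + (-1) + 2·(1) + (1) − 2·(-1) = 2
  T: −2·[a]_T + [σ]_T + 2·[F]_T + [v]_T − 2·[μ]_T = −2·(-2) + (-2) + 2·(-2) + (-1) − 2·(-1) = -1
Net dimensions [M L² T⁻¹] ≠ [1] — not dimensionless.

no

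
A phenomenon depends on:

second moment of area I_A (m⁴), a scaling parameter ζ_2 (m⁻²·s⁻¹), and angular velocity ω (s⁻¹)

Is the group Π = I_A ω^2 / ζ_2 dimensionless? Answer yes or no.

Sum the exponent of each base dimension across the product:
  L: [I_A]_L − [ζ_2]_L + 2·[ω]_L = (4) − (-2) + 2·(0) = 6
  T: [I_A]_T − [ζ_2]_T + 2·[ω]_T = (0) − (-1) + 2·(-1) = -1
Net dimensions [L⁶ T⁻¹] ≠ [1] — not dimensionless.

no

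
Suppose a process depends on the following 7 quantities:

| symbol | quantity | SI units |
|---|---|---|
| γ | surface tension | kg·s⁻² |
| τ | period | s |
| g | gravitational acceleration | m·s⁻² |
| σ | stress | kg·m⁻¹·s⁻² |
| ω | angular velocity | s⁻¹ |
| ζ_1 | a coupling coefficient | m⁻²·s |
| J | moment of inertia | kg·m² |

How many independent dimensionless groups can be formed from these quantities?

4

There are 7 variables and 3 base dimensions (M, L, T).
The dimension matrix has rank 3.
Independent dimensionless groups: 7 − 3 = 4.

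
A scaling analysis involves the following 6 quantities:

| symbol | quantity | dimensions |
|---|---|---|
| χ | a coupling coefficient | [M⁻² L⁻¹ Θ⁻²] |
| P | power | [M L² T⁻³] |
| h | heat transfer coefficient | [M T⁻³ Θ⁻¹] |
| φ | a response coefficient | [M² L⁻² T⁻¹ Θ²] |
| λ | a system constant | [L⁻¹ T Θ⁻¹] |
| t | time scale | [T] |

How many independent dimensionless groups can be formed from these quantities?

2

There are 6 variables and 4 base dimensions (M, L, T, Θ).
The dimension matrix has rank 4.
Independent dimensionless groups: 6 − 4 = 2.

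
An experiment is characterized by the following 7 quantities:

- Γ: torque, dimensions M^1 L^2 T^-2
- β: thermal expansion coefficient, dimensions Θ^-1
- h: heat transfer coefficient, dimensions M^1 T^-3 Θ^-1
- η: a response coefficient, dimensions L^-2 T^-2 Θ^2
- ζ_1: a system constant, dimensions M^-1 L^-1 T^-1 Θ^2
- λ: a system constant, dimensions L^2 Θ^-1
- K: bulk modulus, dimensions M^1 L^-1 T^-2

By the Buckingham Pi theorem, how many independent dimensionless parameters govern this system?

There are 7 variables and 4 base dimensions (M, L, T, Θ).
The dimension matrix has rank 4.
Independent dimensionless groups: 7 − 4 = 3.

3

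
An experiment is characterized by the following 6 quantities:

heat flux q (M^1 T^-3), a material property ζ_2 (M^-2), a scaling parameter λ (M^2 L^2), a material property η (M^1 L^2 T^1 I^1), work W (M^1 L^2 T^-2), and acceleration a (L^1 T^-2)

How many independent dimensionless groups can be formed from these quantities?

There are 6 variables and 4 base dimensions (M, L, T, I).
The dimension matrix has rank 4.
Independent dimensionless groups: 6 − 4 = 2.

2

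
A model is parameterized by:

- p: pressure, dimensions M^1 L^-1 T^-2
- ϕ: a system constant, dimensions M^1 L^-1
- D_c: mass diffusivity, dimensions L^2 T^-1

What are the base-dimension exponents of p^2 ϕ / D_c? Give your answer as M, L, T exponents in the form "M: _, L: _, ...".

Collect each base-dimension exponent across the product:
  M: 2·(1) + (1) − (0) = 3
  L: 2·(-1) + (-1) − (2) = -5
  T: 2·(-2) + (0) − (-1) = -3
So the dimensions are [M³ L⁻⁵ T⁻³].

M: 3, L: -5, T: -3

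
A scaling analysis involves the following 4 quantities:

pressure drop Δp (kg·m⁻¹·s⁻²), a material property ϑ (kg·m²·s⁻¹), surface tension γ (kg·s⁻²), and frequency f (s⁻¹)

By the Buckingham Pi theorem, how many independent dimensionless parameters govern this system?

There are 4 variables and 3 base dimensions (M, L, T).
The dimension matrix has rank 3.
Independent dimensionless groups: 4 − 3 = 1.

1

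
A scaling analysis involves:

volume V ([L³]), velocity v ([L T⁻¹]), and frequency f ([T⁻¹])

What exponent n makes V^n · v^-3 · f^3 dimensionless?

Balance the L exponent: (3)·n from V, plus −3·(1) + 3·(0) = -3 from the rest, must sum to zero.
3n − 3 = 0, so n = 1.

1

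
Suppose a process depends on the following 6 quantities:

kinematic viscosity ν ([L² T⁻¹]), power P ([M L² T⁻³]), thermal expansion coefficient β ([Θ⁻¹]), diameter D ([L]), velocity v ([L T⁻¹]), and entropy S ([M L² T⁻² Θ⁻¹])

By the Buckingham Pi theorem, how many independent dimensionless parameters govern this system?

2

There are 6 variables and 4 base dimensions (M, L, T, Θ).
The dimension matrix has rank 4.
Independent dimensionless groups: 6 − 4 = 2.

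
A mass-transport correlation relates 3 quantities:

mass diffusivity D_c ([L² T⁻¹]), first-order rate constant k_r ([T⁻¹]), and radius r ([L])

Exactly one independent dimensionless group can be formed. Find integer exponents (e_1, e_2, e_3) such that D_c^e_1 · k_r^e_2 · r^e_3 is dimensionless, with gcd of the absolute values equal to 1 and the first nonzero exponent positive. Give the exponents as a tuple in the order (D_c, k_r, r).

(1, -1, -2)

L: e_1·(2) + e_2·(0) + e_3·(1) = 0
T: e_1·(-1) + e_2·(-1) + e_3·(0) = 0
Solving this homogeneous linear system for the smallest-integer solution (first nonzero entry positive) gives (1, -1, -2).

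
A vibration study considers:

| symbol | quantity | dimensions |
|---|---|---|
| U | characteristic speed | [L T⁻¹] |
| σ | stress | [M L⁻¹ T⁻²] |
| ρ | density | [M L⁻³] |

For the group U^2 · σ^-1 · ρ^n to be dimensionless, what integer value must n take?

1

Balance the M exponent: (1)·n from ρ, plus 2·(0) − (1) = -1 from the rest, must sum to zero.
n − 1 = 0, so n = 1.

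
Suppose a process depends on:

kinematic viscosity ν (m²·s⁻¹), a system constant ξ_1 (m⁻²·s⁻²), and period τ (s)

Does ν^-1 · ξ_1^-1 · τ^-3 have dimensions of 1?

Sum the exponent of each base dimension across the product:
  L: −[ν]_L − [ξ_1]_L − 3·[τ]_L = −(2) − (-2) − 3·(0) = 0
  T: −[ν]_T − [ξ_1]_T − 3·[τ]_T = −(-1) − (-2) − 3·(1) = 0
All base exponents vanish — dimensionless.

yes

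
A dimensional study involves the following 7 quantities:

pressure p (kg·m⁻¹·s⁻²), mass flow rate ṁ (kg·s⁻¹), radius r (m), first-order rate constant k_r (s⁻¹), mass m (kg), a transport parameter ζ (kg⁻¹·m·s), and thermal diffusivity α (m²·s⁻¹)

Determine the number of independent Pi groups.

There are 7 variables and 3 base dimensions (M, L, T).
The dimension matrix has rank 3.
Independent dimensionless groups: 7 − 3 = 4.

4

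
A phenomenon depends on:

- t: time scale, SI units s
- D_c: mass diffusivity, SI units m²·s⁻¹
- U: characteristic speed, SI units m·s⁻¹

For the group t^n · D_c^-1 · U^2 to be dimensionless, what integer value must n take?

1

Balance the T exponent: (1)·n from t, plus −(-1) + 2·(-1) = -1 from the rest, must sum to zero.
n − 1 = 0, so n = 1.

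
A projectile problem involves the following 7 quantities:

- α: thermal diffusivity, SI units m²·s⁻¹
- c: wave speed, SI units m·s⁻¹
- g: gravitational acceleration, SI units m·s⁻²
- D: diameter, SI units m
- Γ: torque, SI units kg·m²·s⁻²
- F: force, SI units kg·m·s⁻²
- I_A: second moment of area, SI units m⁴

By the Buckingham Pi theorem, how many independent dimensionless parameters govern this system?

4

There are 7 variables and 3 base dimensions (M, L, T).
The dimension matrix has rank 3.
Independent dimensionless groups: 7 − 3 = 4.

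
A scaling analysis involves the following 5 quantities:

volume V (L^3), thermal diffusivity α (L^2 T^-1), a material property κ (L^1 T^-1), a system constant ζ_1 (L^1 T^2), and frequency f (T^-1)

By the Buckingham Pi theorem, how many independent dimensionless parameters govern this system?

3

There are 5 variables and 2 base dimensions (L, T).
The dimension matrix has rank 2.
Independent dimensionless groups: 5 − 2 = 3.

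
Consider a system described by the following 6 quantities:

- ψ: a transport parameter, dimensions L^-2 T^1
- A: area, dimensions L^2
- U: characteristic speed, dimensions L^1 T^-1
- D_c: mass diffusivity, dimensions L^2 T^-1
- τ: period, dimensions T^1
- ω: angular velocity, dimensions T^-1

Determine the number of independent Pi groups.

4

There are 6 variables and 2 base dimensions (L, T).
The dimension matrix has rank 2.
Independent dimensionless groups: 6 − 2 = 4.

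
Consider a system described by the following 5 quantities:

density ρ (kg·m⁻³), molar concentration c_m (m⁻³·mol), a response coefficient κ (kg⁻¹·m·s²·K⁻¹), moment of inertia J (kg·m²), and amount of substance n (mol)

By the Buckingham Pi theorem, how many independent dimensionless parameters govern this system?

1

There are 5 variables and 5 base dimensions (M, L, T, Θ, N).
The dimension matrix has rank 4 (less than 5: the dimension vectors are linearly dependent).
Independent dimensionless groups: 5 − 4 = 1.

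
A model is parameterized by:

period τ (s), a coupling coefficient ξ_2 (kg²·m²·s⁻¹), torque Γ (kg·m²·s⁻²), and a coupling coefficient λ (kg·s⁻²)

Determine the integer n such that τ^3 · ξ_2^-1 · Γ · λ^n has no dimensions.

1

Balance the M exponent: (1)·n from λ, plus 3·(0) − (2) + (1) = -1 from the rest, must sum to zero.
n − 1 = 0, so n = 1.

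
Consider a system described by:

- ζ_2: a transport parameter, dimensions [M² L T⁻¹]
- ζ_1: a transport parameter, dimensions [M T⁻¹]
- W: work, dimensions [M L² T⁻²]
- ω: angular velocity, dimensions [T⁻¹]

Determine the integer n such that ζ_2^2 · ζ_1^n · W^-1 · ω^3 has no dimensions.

-3

Balance the M exponent: (1)·n from ζ_1, plus 2·(2) − (1) + 3·(0) = 3 from the rest, must sum to zero.
n + 3 = 0, so n = -3.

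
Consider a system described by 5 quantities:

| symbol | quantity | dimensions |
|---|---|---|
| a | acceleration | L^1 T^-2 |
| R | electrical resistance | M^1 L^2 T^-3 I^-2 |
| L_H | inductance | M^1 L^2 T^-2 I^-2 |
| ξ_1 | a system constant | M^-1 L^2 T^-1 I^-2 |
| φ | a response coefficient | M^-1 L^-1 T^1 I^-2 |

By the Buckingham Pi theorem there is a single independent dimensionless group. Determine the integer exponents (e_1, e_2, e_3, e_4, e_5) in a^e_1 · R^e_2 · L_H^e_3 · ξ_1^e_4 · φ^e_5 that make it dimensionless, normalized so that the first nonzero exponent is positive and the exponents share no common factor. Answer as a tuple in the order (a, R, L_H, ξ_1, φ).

(3, -4, 4, -1, 1)

M: e_1·(0) + e_2·(1) + e_3·(1) + e_4·(-1) + e_5·(-1) = 0
L: e_1·(1) + e_2·(2) + e_3·(2) + e_4·(2) + e_5·(-1) = 0
T: e_1·(-2) + e_2·(-3) + e_3·(-2) + e_4·(-1) + e_5·(1) = 0
I: e_1·(0) + e_2·(-2) + e_3·(-2) + e_4·(-2) + e_5·(-2) = 0
Solving this homogeneous linear system for the smallest-integer solution (first nonzero entry positive) gives (3, -4, 4, -1, 1).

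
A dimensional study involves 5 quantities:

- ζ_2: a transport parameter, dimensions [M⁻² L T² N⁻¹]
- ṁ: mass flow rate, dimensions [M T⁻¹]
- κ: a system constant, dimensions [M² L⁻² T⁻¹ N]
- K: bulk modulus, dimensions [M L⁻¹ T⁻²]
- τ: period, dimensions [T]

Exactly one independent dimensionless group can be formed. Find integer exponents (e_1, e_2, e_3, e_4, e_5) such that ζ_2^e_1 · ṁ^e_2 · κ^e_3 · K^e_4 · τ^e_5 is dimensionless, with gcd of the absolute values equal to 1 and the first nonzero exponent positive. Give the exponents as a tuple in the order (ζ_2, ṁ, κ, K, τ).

M: e_1·(-2) + e_2·(1) + e_3·(2) + e_4·(1) + e_5·(0) = 0
L: e_1·(1) + e_2·(0) + e_3·(-2) + e_4·(-1) + e_5·(0) = 0
T: e_1·(2) + e_2·(-1) + e_3·(-1) + e_4·(-2) + e_5·(1) = 0
N: e_1·(-1) + e_2·(0) + e_3·(1) + e_4·(0) + e_5·(0) = 0
Solving this homogeneous linear system for the smallest-integer solution (first nonzero entry positive) gives (1, 1, 1, -1, -2).

(1, 1, 1, -1, -2)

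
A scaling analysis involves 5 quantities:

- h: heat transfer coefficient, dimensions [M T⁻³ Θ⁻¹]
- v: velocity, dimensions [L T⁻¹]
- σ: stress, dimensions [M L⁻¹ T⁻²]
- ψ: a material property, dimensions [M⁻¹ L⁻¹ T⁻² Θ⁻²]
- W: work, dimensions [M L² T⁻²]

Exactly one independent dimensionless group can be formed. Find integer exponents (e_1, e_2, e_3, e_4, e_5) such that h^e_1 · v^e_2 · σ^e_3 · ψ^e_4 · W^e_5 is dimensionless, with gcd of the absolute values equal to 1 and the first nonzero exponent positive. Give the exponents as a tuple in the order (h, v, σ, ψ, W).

(2, 2, -1, -1, -2)

M: e_1·(1) + e_2·(0) + e_3·(1) + e_4·(-1) + e_5·(1) = 0
L: e_1·(0) + e_2·(1) + e_3·(-1) + e_4·(-1) + e_5·(2) = 0
T: e_1·(-3) + e_2·(-1) + e_3·(-2) + e_4·(-2) + e_5·(-2) = 0
Θ: e_1·(-1) + e_2·(0) + e_3·(0) + e_4·(-2) + e_5·(0) = 0
Solving this homogeneous linear system for the smallest-integer solution (first nonzero entry positive) gives (2, 2, -1, -1, -2).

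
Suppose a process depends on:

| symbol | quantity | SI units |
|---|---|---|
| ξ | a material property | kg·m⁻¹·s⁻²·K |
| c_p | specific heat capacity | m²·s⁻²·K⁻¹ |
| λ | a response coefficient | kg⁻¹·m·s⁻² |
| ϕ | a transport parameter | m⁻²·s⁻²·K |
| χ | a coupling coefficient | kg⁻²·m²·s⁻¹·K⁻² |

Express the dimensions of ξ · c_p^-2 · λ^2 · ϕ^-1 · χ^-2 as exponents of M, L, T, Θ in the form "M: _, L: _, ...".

M: 3, L: -5, T: 2, Θ: 6

Collect each base-dimension exponent across the product:
  M: (1) − 2·(0) + 2·(-1) − (0) − 2·(-2) = 3
  L: (-1) − 2·(2) + 2·(1) − (-2) − 2·(2) = -5
  T: (-2) − 2·(-2) + 2·(-2) − (-2) − 2·(-1) = 2
  Θ: (1) − 2·(-1) + 2·(0) − (1) − 2·(-2) = 6
So the dimensions are [M³ L⁻⁵ T² Θ⁶].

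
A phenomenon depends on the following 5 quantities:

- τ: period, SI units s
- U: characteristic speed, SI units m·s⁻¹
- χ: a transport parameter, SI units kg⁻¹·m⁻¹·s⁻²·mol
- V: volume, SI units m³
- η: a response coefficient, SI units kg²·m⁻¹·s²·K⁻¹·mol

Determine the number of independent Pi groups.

1

There are 5 variables and 5 base dimensions (M, L, T, Θ, N).
The dimension matrix has rank 4 (less than 5: the dimension vectors are linearly dependent).
Independent dimensionless groups: 5 − 4 = 1.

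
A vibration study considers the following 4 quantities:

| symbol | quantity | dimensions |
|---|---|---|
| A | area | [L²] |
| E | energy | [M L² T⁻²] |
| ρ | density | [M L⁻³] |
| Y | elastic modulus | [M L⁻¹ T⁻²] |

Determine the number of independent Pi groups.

There are 4 variables and 3 base dimensions (M, L, T).
The dimension matrix has rank 3.
Independent dimensionless groups: 4 − 3 = 1.

1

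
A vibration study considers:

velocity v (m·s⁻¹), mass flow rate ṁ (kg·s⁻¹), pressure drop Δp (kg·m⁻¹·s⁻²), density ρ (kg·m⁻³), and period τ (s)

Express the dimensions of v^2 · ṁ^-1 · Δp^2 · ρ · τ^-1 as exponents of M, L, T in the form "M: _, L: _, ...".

Collect each base-dimension exponent across the product:
  M: 2·(0) − (1) + 2·(1) + (1) − (0) = 2
  L: 2·(1) − (0) + 2·(-1) + (-3) − (0) = -3
  T: 2·(-1) − (-1) + 2·(-2) + (0) − (1) = -6
So the dimensions are [M² L⁻³ T⁻⁶].

M: 2, L: -3, T: -6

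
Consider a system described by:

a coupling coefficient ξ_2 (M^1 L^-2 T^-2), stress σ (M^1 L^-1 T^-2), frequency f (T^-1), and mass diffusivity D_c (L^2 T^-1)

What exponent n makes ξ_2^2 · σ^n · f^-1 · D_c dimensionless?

Balance the M exponent: (1)·n from σ, plus 2·(1) − (0) + (0) = 2 from the rest, must sum to zero.
n + 2 = 0, so n = -2.

-2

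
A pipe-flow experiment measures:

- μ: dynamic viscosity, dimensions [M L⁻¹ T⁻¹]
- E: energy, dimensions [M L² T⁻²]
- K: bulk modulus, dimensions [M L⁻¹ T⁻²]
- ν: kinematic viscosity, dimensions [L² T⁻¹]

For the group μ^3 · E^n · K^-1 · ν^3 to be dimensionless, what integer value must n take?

Balance the M exponent: (1)·n from E, plus 3·(1) − (1) + 3·(0) = 2 from the rest, must sum to zero.
n + 2 = 0, so n = -2.

-2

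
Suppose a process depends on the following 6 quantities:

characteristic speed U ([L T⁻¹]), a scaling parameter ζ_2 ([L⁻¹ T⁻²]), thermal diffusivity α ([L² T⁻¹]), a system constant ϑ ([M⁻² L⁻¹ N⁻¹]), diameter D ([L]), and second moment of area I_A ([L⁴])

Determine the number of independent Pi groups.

3

There are 6 variables and 4 base dimensions (M, L, T, N).
The dimension matrix has rank 3 (less than 4: the dimension vectors are linearly dependent).
Independent dimensionless groups: 6 − 3 = 3.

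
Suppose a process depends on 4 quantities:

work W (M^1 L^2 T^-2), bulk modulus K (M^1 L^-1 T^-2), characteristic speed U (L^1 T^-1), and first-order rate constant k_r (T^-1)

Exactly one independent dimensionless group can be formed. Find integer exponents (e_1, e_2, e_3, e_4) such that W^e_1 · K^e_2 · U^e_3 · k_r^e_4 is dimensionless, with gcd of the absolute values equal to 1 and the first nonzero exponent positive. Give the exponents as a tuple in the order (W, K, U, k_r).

(1, -1, -3, 3)

M: e_1·(1) + e_2·(1) + e_3·(0) + e_4·(0) = 0
L: e_1·(2) + e_2·(-1) + e_3·(1) + e_4·(0) = 0
T: e_1·(-2) + e_2·(-2) + e_3·(-1) + e_4·(-1) = 0
Solving this homogeneous linear system for the smallest-integer solution (first nonzero entry positive) gives (1, -1, -3, 3).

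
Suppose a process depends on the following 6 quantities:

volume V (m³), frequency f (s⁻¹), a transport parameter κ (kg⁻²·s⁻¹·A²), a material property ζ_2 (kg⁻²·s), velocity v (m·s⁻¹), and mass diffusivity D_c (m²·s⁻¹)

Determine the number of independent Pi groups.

There are 6 variables and 4 base dimensions (M, L, T, I).
The dimension matrix has rank 4.
Independent dimensionless groups: 6 − 4 = 2.

2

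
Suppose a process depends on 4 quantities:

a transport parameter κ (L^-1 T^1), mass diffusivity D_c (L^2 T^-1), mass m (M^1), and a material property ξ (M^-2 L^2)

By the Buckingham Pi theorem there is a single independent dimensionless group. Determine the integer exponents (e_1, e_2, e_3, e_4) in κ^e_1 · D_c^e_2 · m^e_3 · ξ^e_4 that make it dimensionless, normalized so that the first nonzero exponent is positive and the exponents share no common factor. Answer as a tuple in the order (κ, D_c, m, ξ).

M: e_1·(0) + e_2·(0) + e_3·(1) + e_4·(-2) = 0
L: e_1·(-1) + e_2·(2) + e_3·(0) + e_4·(2) = 0
T: e_1·(1) + e_2·(-1) + e_3·(0) + e_4·(0) = 0
Solving this homogeneous linear system for the smallest-integer solution (first nonzero entry positive) gives (2, 2, -2, -1).

(2, 2, -2, -1)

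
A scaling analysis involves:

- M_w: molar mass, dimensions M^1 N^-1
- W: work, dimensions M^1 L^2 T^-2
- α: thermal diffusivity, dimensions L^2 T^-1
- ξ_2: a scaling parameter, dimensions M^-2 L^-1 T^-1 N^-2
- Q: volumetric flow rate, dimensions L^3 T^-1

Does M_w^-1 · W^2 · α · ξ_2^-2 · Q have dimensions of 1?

Sum the exponent of each base dimension across the product:
  M: −[M_w]_M + 2·[W]_M + [α]_M − 2·[ξ_2]_M + [Q]_M = −(1) + 2·(1) + (0) − 2·(-2) + (0) = 5
  L: −[M_w]_L + 2·[W]_L + [α]_L − 2·[ξ_2]_L + [Q]_L = −(0) + 2·(2) + (2) − 2·(-1) + (3) = 11
  T: −[M_w]_T + 2·[W]_T + [α]_T − 2·[ξ_2]_T + [Q]_T = −(0) + 2·(-2) + (-1) − 2·(-1) + (-1) = -4
  N: −[M_w]_N + 2·[W]_N + [α]_N − 2·[ξ_2]_N + [Q]_N = −(-1) + 2·(0) + (0) − 2·(-2) + (0) = 5
Net dimensions [M⁵ L¹¹ T⁻⁴ N⁵] ≠ [1] — not dimensionless.

no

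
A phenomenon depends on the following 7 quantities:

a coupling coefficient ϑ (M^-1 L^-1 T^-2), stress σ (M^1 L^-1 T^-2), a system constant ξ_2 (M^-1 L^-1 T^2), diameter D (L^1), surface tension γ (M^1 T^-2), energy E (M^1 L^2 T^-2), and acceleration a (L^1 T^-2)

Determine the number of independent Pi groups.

There are 7 variables and 3 base dimensions (M, L, T).
The dimension matrix has rank 3.
Independent dimensionless groups: 7 − 3 = 4.

4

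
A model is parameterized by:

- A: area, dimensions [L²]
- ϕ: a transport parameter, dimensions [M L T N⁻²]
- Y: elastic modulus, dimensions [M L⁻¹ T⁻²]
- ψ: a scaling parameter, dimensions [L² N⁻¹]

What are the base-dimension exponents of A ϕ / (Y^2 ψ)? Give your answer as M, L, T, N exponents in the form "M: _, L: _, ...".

M: -1, L: 3, T: 5, N: -1

Collect each base-dimension exponent across the product:
  M: (0) + (1) − 2·(1) − (0) = -1
  L: (2) + (1) − 2·(-1) − (2) = 3
  T: (0) + (1) − 2·(-2) − (0) = 5
  N: (0) + (-2) − 2·(0) − (-1) = -1
So the dimensions are [M⁻¹ L³ T⁵ N⁻¹].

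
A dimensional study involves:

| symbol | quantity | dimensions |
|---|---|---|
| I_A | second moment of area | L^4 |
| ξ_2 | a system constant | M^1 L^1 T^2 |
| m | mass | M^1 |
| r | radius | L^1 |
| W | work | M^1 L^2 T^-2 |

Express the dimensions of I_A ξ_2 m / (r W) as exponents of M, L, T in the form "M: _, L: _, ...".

M: 1, L: 2, T: 4

Collect each base-dimension exponent across the product:
  M: (0) + (1) + (1) − (0) − (1) = 1
  L: (4) + (1) + (0) − (1) − (2) = 2
  T: (0) + (2) + (0) − (0) − (-2) = 4
So the dimensions are [M L² T⁴].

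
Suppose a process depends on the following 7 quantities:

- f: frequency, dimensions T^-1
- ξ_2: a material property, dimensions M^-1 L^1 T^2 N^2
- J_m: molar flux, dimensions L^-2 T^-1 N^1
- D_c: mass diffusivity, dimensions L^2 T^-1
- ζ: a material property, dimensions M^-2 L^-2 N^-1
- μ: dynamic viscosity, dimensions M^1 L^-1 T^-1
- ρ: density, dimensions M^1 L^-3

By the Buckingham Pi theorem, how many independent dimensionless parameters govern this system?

There are 7 variables and 4 base dimensions (M, L, T, N).
The dimension matrix has rank 4.
Independent dimensionless groups: 7 − 4 = 3.

3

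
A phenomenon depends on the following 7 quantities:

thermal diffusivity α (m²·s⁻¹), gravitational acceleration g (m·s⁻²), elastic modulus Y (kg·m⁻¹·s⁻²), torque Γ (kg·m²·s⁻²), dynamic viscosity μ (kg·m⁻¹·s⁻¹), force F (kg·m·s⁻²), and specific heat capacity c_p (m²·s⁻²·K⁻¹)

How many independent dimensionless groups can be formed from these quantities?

There are 7 variables and 4 base dimensions (M, L, T, Θ).
The dimension matrix has rank 4.
Independent dimensionless groups: 7 − 4 = 3.

3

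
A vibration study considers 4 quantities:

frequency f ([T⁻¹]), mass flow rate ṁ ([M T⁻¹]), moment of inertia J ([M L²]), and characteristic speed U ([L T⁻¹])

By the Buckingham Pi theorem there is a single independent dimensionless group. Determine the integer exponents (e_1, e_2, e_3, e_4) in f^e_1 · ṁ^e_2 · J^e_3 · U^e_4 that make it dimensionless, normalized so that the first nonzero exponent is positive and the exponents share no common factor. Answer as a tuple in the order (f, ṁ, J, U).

M: e_1·(0) + e_2·(1) + e_3·(1) + e_4·(0) = 0
L: e_1·(0) + e_2·(0) + e_3·(2) + e_4·(1) = 0
T: e_1·(-1) + e_2·(-1) + e_3·(0) + e_4·(-1) = 0
Solving this homogeneous linear system for the smallest-integer solution (first nonzero entry positive) gives (3, -1, 1, -2).

(3, -1, 1, -2)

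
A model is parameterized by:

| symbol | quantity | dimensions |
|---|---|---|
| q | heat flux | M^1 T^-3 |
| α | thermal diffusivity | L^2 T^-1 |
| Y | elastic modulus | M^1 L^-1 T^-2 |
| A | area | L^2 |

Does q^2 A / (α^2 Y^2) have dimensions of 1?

yes

Sum the exponent of each base dimension across the product:
  M: 2·[q]_M − 2·[α]_M − 2·[Y]_M + [A]_M = 2·(1) − 2·(0) − 2·(1) + (0) = 0
  L: 2·[q]_L − 2·[α]_L − 2·[Y]_L + [A]_L = 2·(0) − 2·(2) − 2·(-1) + (2) = 0
  T: 2·[q]_T − 2·[α]_T − 2·[Y]_T + [A]_T = 2·(-3) − 2·(-1) − 2·(-2) + (0) = 0
All base exponents vanish — dimensionless.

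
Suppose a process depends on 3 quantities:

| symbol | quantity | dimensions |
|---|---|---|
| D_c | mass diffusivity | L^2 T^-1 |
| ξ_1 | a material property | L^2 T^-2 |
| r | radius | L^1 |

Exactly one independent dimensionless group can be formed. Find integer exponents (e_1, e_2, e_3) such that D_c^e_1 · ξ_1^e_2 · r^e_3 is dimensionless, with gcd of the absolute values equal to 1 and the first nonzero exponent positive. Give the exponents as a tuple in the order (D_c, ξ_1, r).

L: e_1·(2) + e_2·(2) + e_3·(1) = 0
T: e_1·(-1) + e_2·(-2) + e_3·(0) = 0
Solving this homogeneous linear system for the smallest-integer solution (first nonzero entry positive) gives (2, -1, -2).

(2, -1, -2)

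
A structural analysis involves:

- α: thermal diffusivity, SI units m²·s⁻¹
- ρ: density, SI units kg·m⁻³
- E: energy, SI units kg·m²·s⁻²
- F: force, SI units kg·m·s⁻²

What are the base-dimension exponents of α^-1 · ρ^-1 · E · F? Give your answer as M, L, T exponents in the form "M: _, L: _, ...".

Collect each base-dimension exponent across the product:
  M: −(0) − (1) + (1) + (1) = 1
  L: −(2) − (-3) + (2) + (1) = 4
  T: −(-1) − (0) + (-2) + (-2) = -3
So the dimensions are [M L⁴ T⁻³].

M: 1, L: 4, T: -3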